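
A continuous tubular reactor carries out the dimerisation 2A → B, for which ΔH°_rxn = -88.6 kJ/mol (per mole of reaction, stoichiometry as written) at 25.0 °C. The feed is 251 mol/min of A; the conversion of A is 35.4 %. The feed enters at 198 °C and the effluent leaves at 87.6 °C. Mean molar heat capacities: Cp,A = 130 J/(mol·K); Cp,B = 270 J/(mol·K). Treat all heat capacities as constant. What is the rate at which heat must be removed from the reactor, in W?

Q_out = 125000 W

Extent of reaction ξ = 0.354 × 251 / 2 = 44.427 mol/min
Reaction term: ξ·ΔH°_rxn = 44.427 × -88.6 = -3936.2 kJ/min
Sensible, feed 198→25 °C: -5645 kJ/min
Outlet flows (mol/min): A 162.15, B 44.427
Sensible, products 25→87.6 °C: 2070.4 kJ/min
Q = ΔH = -7510.8 kJ/min = -125.18 kW
Heat removed = 125180 W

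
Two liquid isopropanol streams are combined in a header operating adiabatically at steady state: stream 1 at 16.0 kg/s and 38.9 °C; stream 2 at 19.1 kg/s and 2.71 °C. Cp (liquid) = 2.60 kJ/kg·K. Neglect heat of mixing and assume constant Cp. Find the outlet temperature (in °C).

Adiabatic, steady state ⇒ Σ ṁᵢCp,ᵢ(T_out − Tᵢ) = 0
T_out = Σ ṁᵢCp,ᵢTᵢ / Σ ṁᵢCp,ᵢ
      = 1752.8 / 91.26 = 19.207 °C

T_out = 19.2 °C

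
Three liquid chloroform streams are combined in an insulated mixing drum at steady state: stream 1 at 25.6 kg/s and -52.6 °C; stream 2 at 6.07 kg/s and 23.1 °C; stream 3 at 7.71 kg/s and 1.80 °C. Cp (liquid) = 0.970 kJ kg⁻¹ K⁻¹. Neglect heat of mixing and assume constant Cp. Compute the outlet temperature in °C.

Energy balance with Q = 0: Σ ṁᵢCp,ᵢ(T_out − Tᵢ) = 0
Σ ṁᵢCp,ᵢTᵢ = 25.6×0.970×-52.6 + 6.07×0.970×23.1 + 7.71×0.970×1.80 = -1156.7
Σ ṁᵢCp,ᵢ = 25.6×0.970 + 6.07×0.970 + 7.71×0.970 = 38.199
T_out = -1156.7 / 38.199 = -30.281 °C

T_out = -30.3 °C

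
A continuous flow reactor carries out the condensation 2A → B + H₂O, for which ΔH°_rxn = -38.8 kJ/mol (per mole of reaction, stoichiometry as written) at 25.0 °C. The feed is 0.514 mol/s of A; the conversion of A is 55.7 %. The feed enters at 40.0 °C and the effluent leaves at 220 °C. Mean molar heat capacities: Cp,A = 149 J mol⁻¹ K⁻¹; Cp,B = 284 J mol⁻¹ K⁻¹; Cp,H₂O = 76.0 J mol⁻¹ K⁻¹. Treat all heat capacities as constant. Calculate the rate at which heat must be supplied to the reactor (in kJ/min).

Q_in = 598 kJ/min

Extent of reaction ξ = 0.557 × 0.514 / 2 = 0.14315 mol/s
Reaction term: ξ·ΔH°_rxn = 0.14315 × -38.8 = -5.5542 kJ/s
Sensible, feed 40.0→25 °C: -1.1488 kJ/s
Outlet flows (mol/s): A 0.2277, B 0.14315, H₂O 0.14315
Sensible, products 25→220 °C: 16.665 kJ/s
Q = ΔH = 9.962 kJ/s = 9.962 kW
Heat supplied = 597.72 kJ/min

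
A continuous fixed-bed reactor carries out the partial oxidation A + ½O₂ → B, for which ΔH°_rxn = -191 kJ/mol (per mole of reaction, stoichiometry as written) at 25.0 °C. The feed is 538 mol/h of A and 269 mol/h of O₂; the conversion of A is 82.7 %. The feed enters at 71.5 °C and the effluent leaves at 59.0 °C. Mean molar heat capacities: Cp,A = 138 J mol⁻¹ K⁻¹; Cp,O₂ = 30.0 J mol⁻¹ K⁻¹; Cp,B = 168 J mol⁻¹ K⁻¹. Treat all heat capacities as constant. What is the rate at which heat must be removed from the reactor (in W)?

Q_out = 23800 W

Extent of reaction ξ = 0.827 × 538 = 444.93 mol/h
Reaction term: ξ·ΔH°_rxn = 444.93 × -191 = -84981 kJ/h
Sensible, feed 71.5→25 °C: -3827.6 kJ/h
Outlet flows (mol/h): A 93.074, O₂ 46.537, B 444.93
Sensible, products 25→59.0 °C: 3025.6 kJ/h
Q = ΔH = -85783 kJ/h = -23.829 kW
Heat removed = 23829 W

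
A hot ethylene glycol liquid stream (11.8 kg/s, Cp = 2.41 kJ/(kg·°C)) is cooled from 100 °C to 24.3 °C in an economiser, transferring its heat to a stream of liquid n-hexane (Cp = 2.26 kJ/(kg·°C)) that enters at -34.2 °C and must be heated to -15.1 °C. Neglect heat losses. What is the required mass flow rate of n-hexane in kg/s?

ṁ_c = 49.9 kg/s

Heat released by hot stream: Q = 11.8 × 2.41 × (100 − 24.3) = 2152.8 kJ/s
Energy balance on cold side (adiabatic exchanger): Q = ṁ_c·Cp_c·(T_c,out − T_c,in)
ṁ_c = 2152.8 / [2.26 × (-15.1 − -34.2)] = 49.872 kg/s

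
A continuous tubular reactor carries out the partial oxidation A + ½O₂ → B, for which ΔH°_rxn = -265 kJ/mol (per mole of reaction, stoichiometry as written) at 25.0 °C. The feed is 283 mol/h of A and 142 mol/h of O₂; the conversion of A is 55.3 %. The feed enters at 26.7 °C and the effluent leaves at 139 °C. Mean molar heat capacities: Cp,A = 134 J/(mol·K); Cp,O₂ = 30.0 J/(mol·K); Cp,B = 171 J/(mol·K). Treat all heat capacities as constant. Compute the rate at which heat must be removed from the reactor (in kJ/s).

Q_out = 10.1 kJ/s

Extent of reaction ξ = 0.553 × 283 = 156.5 mol/h
Reaction term: ξ·ΔH°_rxn = 156.5 × -265 = -41472 kJ/h
Sensible, feed 26.7→25 °C: -71.709 kJ/h
Outlet flows (mol/h): A 126.5, O₂ 63.75, B 156.5
Sensible, products 25→139 °C: 5201.2 kJ/h
Q = ΔH = -36343 kJ/h = -10.095 kW
Heat removed = 10.095 kJ/s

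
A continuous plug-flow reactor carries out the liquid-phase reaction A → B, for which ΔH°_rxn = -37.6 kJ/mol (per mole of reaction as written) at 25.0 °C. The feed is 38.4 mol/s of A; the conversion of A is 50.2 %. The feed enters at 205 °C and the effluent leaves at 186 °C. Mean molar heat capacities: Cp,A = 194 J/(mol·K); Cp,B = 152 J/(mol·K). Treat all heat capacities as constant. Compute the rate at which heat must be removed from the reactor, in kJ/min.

Q_out = 59800 kJ/min

Extent of reaction ξ = 0.502 × 38.4 = 19.277 mol/s
Reaction term: ξ·ΔH°_rxn = 19.277 × -37.6 = -724.81 kJ/s
Sensible, feed 205→25 °C: -1340.9 kJ/s
Outlet flows (mol/s): A 19.123, B 19.277
Sensible, products 25→186 °C: 1069 kJ/s
Q = ΔH = -996.7 kJ/s = -996.7 kW
Heat removed = 59802 kJ/min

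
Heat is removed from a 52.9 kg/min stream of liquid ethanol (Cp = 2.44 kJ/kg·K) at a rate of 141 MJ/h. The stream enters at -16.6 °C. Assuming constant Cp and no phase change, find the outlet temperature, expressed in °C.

T_out = -34.8 °C

Q = 141 MJ/h = 2350 kJ/min
ΔT = Q/(ṁ·Cp) = 2350/(52.9×2.44) = 18.206 K
T_out = -16.6 − 18.206 = -34.806 °C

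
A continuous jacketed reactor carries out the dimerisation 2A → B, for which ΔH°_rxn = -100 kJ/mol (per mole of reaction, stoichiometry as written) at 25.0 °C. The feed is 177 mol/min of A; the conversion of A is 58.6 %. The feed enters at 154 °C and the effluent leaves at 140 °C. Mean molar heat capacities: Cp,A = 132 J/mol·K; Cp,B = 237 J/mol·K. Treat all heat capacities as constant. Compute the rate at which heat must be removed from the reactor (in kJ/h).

Q_out = 340000 kJ/h

Extent of reaction ξ = 0.586 × 177 / 2 = 51.861 mol/min
Reaction term: ξ·ΔH°_rxn = 51.861 × -100 = -5186.1 kJ/min
Sensible, feed 154→25 °C: -3014 kJ/min
Outlet flows (mol/min): A 73.278, B 51.861
Sensible, products 25→140 °C: 2525.8 kJ/min
Q = ΔH = -5674.2 kJ/min = -94.57 kW
Heat removed = 340450 kJ/h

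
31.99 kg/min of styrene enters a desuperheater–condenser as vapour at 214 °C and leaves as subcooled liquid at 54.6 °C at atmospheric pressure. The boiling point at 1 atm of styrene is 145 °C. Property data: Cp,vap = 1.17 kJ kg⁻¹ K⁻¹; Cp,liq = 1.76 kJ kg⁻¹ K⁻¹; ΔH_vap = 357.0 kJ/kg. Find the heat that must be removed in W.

Q_c = 318000 W

vapour 214→145 °C: -80.73 kJ/kg
condensation at 145 °C: -357 kJ/kg
liquid 145→54.6 °C: -159.1 kJ/kg
Δh = -80.73 + -357 + -159.1 = -596.83 kJ/kg
Q = ṁ·Δh = 31.99 kg/min × -596.83 kJ/kg = -19093 kJ/min
|Q| = 318.21 kW = 318210 W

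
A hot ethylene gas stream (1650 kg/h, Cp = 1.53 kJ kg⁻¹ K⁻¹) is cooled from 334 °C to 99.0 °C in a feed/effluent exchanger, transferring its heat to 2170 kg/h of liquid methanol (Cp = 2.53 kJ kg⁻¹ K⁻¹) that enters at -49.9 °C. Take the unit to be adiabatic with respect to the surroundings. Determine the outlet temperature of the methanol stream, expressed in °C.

Heat released by hot stream: Q = 1650 × 1.53 × (334 − 99.0) = 593260 kJ/h
Energy balance on cold side (adiabatic exchanger): Q = ṁ_c·Cp_c·(T_c,out − T_c,in)
T_c,out = -49.9 + 593260/(2170 × 2.53) = 58.16 °C

T_c,out = 58.2 °C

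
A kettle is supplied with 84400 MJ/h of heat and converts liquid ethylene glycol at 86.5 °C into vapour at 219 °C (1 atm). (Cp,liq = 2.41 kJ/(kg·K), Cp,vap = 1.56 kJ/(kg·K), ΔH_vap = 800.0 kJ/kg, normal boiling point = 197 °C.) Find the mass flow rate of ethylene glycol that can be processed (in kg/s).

ṁ = 21.3 kg/s

Δh = 2.41×(197−86.5) + 800.0 + 1.56×(219−197) = 1100.6 kJ/kg
Q = 84400 MJ/h = 23444 kJ/s = 23444 kJ/s
ṁ = Q/Δh = 23444 / 1100.6 = 21.301 kg/s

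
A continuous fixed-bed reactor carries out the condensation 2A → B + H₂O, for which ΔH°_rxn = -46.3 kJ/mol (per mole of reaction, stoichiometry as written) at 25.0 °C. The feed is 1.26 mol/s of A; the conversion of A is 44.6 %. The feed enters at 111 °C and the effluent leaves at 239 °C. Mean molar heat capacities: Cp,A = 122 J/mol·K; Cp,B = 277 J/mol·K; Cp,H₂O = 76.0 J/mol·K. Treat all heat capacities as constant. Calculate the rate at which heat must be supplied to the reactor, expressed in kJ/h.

Q_in = 47600 kJ/h

Extent of reaction ξ = 0.446 × 1.26 / 2 = 0.28098 mol/s
Reaction term: ξ·ΔH°_rxn = 0.28098 × -46.3 = -13.009 kJ/s
Sensible, feed 111→25 °C: -13.22 kJ/s
Outlet flows (mol/s): A 0.69804, B 0.28098, H₂O 0.28098
Sensible, products 25→239 °C: 39.45 kJ/s
Q = ΔH = 13.221 kJ/s = 13.221 kW
Heat supplied = 47595 kJ/h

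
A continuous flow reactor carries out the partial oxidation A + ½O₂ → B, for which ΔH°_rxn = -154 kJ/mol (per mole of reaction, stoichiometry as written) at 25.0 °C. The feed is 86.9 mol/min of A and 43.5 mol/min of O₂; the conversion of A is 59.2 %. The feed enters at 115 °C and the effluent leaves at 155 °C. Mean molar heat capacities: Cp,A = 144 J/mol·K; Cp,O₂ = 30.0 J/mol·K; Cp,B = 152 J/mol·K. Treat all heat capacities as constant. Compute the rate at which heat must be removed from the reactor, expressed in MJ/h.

Q_out = 445 MJ/h

Extent of reaction ξ = 0.592 × 86.9 = 51.445 mol/min
Reaction term: ξ·ΔH°_rxn = 51.445 × -154 = -7922.5 kJ/min
Sensible, feed 115→25 °C: -1243.7 kJ/min
Outlet flows (mol/min): A 35.455, O₂ 17.778, B 51.445
Sensible, products 25→155 °C: 1749.6 kJ/min
Q = ΔH = -7416.6 kJ/min = -123.61 kW
Heat removed = 444.99 MJ/h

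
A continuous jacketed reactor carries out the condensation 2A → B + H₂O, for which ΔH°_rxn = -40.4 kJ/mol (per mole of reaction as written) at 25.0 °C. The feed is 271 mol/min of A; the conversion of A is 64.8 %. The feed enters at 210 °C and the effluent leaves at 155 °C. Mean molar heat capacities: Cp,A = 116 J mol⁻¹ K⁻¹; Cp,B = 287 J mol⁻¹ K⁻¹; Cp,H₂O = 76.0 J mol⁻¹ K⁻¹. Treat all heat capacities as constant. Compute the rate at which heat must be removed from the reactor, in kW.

Q_out = 63.0 kW

Extent of reaction ξ = 0.648 × 271 / 2 = 87.804 mol/min
Reaction term: ξ·ΔH°_rxn = 87.804 × -40.4 = -3547.3 kJ/min
Sensible, feed 210→25 °C: -5815.7 kJ/min
Outlet flows (mol/min): A 95.392, B 87.804, H₂O 87.804
Sensible, products 25→155 °C: 5582 kJ/min
Q = ΔH = -3781 kJ/min = -63.016 kW
Heat removed = 63.016 kW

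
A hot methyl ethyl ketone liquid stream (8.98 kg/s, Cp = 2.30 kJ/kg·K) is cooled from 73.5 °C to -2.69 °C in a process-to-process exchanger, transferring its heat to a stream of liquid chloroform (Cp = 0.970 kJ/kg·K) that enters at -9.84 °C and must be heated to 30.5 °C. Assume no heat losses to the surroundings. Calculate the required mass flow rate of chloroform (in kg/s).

Heat released by hot stream: Q = 8.98 × 2.30 × (73.5 − -2.69) = 1573.6 kJ/s
Energy balance on cold side (adiabatic exchanger): Q = ṁ_c·Cp_c·(T_c,out − T_c,in)
ṁ_c = 1573.6 / [0.970 × (30.5 − -9.84)] = 40.216 kg/s

ṁ_c = 40.2 kg/s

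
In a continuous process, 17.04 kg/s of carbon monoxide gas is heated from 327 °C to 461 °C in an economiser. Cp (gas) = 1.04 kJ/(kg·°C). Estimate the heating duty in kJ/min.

Q = ṁ·Cp·ΔT = 17.04 × 1.04 × (461 − 327) = 2374.7 kJ/s
Heating duty = 142480 kJ/min

Q = 142000 kJ/min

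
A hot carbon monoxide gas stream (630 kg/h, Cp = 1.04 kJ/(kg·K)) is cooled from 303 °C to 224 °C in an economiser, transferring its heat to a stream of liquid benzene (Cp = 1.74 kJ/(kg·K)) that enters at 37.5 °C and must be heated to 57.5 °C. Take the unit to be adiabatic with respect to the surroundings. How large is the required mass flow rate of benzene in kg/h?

ṁ_c = 1490 kg/h

Heat released by hot stream: Q = 630 × 1.04 × (303 − 224) = 51761 kJ/h
Energy balance on cold side (adiabatic exchanger): Q = ṁ_c·Cp_c·(T_c,out − T_c,in)
ṁ_c = 51761 / [1.74 × (57.5 − 37.5)] = 1487.4 kg/h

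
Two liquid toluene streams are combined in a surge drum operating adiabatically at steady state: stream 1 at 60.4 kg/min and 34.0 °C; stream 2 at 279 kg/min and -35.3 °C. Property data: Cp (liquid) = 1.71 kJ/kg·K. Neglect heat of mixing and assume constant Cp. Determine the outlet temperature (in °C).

Energy balance with Q = 0: Σ ṁᵢCp,ᵢ(T_out − Tᵢ) = 0
Σ ṁᵢCp,ᵢTᵢ = 60.4×1.71×34.0 + 279×1.71×-35.3 = -13330
Σ ṁᵢCp,ᵢ = 60.4×1.71 + 279×1.71 = 580.37
T_out = -13330 / 580.37 = -22.967 °C

T_out = -23.0 °C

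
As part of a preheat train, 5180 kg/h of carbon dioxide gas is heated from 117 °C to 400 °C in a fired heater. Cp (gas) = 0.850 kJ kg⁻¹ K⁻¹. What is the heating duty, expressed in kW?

Q = 346 kW

Q = ṁ·Cp·ΔT = 5180 × 0.850 × (400 − 117) = 1.246e+06 kJ/h
Converting: 1.246e+06 / 3600 s = 346.12 kW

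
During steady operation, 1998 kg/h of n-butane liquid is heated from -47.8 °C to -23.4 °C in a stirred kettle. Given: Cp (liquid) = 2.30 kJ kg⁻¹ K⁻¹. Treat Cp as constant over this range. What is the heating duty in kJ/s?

Q = 31.1 kJ/s

Q = ṁ·Cp·ΔT = 1998 × 2.30 × (-23.4 − -47.8) = 112130 kJ/h
Converting: 112130 / 3600 s = 31.147 kW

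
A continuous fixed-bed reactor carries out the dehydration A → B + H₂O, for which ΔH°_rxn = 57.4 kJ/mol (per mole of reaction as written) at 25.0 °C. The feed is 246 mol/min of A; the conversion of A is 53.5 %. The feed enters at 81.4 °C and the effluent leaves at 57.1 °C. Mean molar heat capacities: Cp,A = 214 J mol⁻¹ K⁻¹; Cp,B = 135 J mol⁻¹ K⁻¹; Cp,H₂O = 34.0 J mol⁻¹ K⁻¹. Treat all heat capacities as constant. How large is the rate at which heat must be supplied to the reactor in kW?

Q_in = 101 kW

Extent of reaction ξ = 0.535 × 246 = 131.61 mol/min
Reaction term: ξ·ΔH°_rxn = 131.61 × 57.4 = 7554.4 kJ/min
Sensible, feed 81.4→25 °C: -2969.1 kJ/min
Outlet flows (mol/min): A 114.39, B 131.61, H₂O 131.61
Sensible, products 25→57.1 °C: 1499.8 kJ/min
Q = ΔH = 6085.1 kJ/min = 101.42 kW
Heat supplied = 101.42 kW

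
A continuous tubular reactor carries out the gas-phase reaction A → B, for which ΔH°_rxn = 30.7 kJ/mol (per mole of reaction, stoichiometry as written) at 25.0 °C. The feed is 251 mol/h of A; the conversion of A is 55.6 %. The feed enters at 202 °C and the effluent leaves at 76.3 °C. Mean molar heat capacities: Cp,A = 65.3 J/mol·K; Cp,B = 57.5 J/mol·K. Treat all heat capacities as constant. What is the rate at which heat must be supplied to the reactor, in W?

Q_in = 602 W

Extent of reaction ξ = 0.556 × 251 = 139.56 mol/h
Reaction term: ξ·ΔH°_rxn = 139.56 × 30.7 = 4284.4 kJ/h
Sensible, feed 202→25 °C: -2901.1 kJ/h
Outlet flows (mol/h): A 111.44, B 139.56
Sensible, products 25→76.3 °C: 784.98 kJ/h
Q = ΔH = 2168.3 kJ/h = 0.6023 kW
Heat supplied = 602.3 W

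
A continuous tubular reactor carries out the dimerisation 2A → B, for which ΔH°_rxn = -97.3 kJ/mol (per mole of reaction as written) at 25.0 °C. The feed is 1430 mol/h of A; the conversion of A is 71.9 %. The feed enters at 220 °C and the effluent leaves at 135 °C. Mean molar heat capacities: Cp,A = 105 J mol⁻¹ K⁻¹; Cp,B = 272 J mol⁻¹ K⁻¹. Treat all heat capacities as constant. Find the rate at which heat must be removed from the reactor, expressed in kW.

Extent of reaction ξ = 0.719 × 1430 / 2 = 514.09 mol/h
Reaction term: ξ·ΔH°_rxn = 514.09 × -97.3 = -50020 kJ/h
Sensible, feed 220→25 °C: -29279 kJ/h
Outlet flows (mol/h): A 401.83, B 514.09
Sensible, products 25→135 °C: 20023 kJ/h
Q = ΔH = -59277 kJ/h = -16.466 kW
Heat removed = 16.466 kW

Q_out = 16.5 kW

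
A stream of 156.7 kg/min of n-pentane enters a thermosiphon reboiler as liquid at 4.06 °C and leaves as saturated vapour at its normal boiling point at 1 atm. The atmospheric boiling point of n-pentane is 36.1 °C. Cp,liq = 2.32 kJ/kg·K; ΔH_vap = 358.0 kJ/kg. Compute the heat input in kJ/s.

Q = 1130 kJ/s

liquid 4.06→36.1 °C: 74.333 kJ/kg
vaporisation at 36.1 °C: 358 kJ/kg
Δh = 74.333 + 358 = 432.33 kJ/kg
Q = ṁ·Δh = 156.7 kg/min × 432.33 kJ/kg = 67747 kJ/min
|Q| = 1129.1 kW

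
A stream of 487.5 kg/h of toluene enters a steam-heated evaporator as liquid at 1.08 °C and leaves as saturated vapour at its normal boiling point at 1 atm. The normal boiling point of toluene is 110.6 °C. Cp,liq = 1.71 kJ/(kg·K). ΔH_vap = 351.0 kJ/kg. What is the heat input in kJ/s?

Q = 72.9 kJ/s

liquid 1.08→110.6 °C: 187.28 kJ/kg
vaporisation at 110.6 °C: 351 kJ/kg
Δh = 187.28 + 351 = 538.28 kJ/kg
Q = ṁ·Δh = 487.5 kg/h × 538.28 kJ/kg = 262410 kJ/h
|Q| = 72.892 kW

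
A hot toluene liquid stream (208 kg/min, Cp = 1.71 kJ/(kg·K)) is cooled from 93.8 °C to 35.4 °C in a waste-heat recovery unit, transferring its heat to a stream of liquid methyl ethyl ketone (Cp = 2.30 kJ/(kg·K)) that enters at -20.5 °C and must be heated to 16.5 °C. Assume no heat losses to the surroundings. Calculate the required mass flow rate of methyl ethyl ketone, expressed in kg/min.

ṁ_c = 244 kg/min

Heat released by hot stream: Q = 208 × 1.71 × (93.8 − 35.4) = 20772 kJ/min
Energy balance on cold side (adiabatic exchanger): Q = ṁ_c·Cp_c·(T_c,out − T_c,in)
ṁ_c = 20772 / [2.30 × (16.5 − -20.5)] = 244.09 kg/min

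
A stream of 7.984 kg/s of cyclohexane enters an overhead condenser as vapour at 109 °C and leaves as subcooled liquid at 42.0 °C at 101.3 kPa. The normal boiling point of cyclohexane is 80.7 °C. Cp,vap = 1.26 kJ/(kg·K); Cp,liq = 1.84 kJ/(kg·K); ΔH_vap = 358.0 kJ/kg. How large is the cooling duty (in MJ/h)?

Q_c = 13400 MJ/h

vapour 109→80.7 °C: -35.658 kJ/kg
condensation at 80.7 °C: -358 kJ/kg
liquid 80.7→42.0 °C: -71.208 kJ/kg
Δh = -35.658 + -358 + -71.208 = -464.87 kJ/kg
Q = ṁ·Δh = 7.984 kg/s × -464.87 kJ/kg = -3711.5 kJ/s
|Q| = 3711.5 kW = 13361 MJ/h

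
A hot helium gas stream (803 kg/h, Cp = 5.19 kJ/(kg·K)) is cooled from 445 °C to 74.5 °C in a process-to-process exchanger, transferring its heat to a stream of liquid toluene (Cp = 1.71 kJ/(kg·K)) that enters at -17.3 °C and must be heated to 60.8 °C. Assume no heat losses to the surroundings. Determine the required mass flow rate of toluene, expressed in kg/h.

Heat released by hot stream: Q = 803 × 5.19 × (445 − 74.5) = 1.5441e+06 kJ/h
Energy balance on cold side (adiabatic exchanger): Q = ṁ_c·Cp_c·(T_c,out − T_c,in)
ṁ_c = 1.5441e+06 / [1.71 × (60.8 − -17.3)] = 11562 kg/h

ṁ_c = 11600 kg/h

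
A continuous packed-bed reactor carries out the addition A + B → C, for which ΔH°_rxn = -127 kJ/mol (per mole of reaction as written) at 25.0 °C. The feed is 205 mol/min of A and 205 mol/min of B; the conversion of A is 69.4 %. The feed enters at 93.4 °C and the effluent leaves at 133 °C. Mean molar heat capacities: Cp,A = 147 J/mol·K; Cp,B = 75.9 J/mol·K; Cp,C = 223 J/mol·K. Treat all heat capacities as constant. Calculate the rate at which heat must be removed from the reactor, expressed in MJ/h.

Extent of reaction ξ = 0.694 × 205 = 142.27 mol/min
Reaction term: ξ·ΔH°_rxn = 142.27 × -127 = -18068 kJ/min
Sensible, feed 93.4→25 °C: -3125.5 kJ/min
Outlet flows (mol/min): A 62.73, B 62.73, C 142.27
Sensible, products 25→133 °C: 4936.5 kJ/min
Q = ΔH = -16257 kJ/min = -270.95 kW
Heat removed = 975.44 MJ/h

Q_out = 975 MJ/h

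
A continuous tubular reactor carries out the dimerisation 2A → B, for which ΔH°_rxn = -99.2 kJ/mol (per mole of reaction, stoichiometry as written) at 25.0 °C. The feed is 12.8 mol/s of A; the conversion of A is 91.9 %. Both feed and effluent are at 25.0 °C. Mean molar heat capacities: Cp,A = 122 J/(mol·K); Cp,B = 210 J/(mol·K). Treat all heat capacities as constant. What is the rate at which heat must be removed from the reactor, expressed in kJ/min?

Extent of reaction ξ = 0.919 × 12.8 / 2 = 5.8816 mol/s
Reaction term: ξ·ΔH°_rxn = 5.8816 × -99.2 = -583.45 kJ/s
Q = ΔH = -583.45 kJ/s = -583.45 kW
Heat removed = 35007 kJ/min

Q_out = 35000 kJ/min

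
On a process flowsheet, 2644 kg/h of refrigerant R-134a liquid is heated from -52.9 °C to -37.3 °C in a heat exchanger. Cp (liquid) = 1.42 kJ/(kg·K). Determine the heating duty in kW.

Q = ṁ·Cp·ΔT = 2644 × 1.42 × (-37.3 − -52.9) = 58570 kJ/h
Converting: 58570 / 3600 s = 16.269 kW

Q = 16.3 kW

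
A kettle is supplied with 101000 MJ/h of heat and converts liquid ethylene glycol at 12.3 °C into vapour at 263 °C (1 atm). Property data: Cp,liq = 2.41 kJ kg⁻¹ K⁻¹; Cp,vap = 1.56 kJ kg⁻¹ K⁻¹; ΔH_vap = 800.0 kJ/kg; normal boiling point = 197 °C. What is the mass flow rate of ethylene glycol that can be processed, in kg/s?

ṁ = 20.8 kg/s

Δh = 2.41×(197−12.3) + 800.0 + 1.56×(263−197) = 1348.1 kJ/kg
Q = 101000 MJ/h = 28056 kJ/s = 28056 kJ/s
ṁ = Q/Δh = 28056 / 1348.1 = 20.811 kg/s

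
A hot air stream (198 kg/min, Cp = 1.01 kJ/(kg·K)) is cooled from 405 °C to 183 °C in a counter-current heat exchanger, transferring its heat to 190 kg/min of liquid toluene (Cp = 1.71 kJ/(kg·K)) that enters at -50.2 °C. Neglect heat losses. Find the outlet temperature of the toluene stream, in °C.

Heat released by hot stream: Q = 198 × 1.01 × (405 − 183) = 44396 kJ/min
Energy balance on cold side (adiabatic exchanger): Q = ṁ_c·Cp_c·(T_c,out − T_c,in)
T_c,out = -50.2 + 44396/(190 × 1.71) = 86.444 °C

T_c,out = 86.4 °C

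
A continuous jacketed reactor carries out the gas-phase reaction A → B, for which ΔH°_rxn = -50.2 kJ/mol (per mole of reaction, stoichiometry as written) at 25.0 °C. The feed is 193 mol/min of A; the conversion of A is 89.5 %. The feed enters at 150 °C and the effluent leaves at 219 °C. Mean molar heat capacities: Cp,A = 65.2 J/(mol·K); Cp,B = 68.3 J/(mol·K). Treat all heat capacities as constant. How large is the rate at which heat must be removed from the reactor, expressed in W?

Extent of reaction ξ = 0.895 × 193 = 172.74 mol/min
Reaction term: ξ·ΔH°_rxn = 172.74 × -50.2 = -8671.3 kJ/min
Sensible, feed 150→25 °C: -1573 kJ/min
Outlet flows (mol/min): A 20.265, B 172.74
Sensible, products 25→219 °C: 2545.1 kJ/min
Q = ΔH = -7699.1 kJ/min = -128.32 kW
Heat removed = 128320 W

Q_out = 128000 W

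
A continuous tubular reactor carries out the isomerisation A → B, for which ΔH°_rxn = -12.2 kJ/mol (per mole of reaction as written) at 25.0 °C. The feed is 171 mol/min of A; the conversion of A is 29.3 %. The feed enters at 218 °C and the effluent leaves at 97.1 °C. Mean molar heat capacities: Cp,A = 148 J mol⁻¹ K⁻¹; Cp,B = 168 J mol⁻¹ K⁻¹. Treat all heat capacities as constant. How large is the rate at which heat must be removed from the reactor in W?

Extent of reaction ξ = 0.293 × 171 = 50.103 mol/min
Reaction term: ξ·ΔH°_rxn = 50.103 × -12.2 = -611.26 kJ/min
Sensible, feed 218→25 °C: -4884.4 kJ/min
Outlet flows (mol/min): A 120.9, B 50.103
Sensible, products 25→97.1 °C: 1897 kJ/min
Q = ΔH = -3598.7 kJ/min = -59.979 kW
Heat removed = 59979 W

Q_out = 60000 W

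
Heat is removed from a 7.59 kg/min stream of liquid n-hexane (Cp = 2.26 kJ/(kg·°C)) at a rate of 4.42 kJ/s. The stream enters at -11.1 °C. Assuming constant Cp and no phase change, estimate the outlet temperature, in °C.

T_out = -26.6 °C

Q = 4.42 kJ/s = 265.2 kJ/min
ΔT = Q/(ṁ·Cp) = 265.2/(7.59×2.26) = 15.46 K
T_out = -11.1 − 15.46 = -26.56 °C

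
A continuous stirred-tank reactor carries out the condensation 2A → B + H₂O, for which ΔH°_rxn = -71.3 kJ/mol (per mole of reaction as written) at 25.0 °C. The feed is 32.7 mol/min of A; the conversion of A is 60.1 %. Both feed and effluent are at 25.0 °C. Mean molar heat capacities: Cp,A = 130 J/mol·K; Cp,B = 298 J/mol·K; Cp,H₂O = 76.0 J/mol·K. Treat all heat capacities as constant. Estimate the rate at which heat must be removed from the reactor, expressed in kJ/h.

Extent of reaction ξ = 0.601 × 32.7 / 2 = 9.8263 mol/min
Reaction term: ξ·ΔH°_rxn = 9.8263 × -71.3 = -700.62 kJ/min
Q = ΔH = -700.62 kJ/min = -11.677 kW
Heat removed = 42037 kJ/h

Q_out = 42000 kJ/h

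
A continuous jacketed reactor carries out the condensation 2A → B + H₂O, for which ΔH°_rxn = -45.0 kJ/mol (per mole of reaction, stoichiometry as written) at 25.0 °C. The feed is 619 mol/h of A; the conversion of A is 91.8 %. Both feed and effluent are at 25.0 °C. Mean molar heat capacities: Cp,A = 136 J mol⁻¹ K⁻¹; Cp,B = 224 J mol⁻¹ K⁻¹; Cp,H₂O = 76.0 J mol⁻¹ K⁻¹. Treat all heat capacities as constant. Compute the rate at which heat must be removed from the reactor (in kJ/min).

Extent of reaction ξ = 0.918 × 619 / 2 = 284.12 mol/h
Reaction term: ξ·ΔH°_rxn = 284.12 × -45.0 = -12785 kJ/h
Q = ΔH = -12785 kJ/h = -3.5515 kW
Heat removed = 213.09 kJ/min

Q_out = 213 kJ/min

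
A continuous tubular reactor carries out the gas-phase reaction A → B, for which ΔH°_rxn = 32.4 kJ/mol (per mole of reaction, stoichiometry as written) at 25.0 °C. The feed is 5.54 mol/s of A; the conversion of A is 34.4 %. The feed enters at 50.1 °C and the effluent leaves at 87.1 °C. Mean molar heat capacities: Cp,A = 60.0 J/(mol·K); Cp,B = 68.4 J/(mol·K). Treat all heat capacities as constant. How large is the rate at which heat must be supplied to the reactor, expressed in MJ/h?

Extent of reaction ξ = 0.344 × 5.54 = 1.9058 mol/s
Reaction term: ξ·ΔH°_rxn = 1.9058 × 32.4 = 61.747 kJ/s
Sensible, feed 50.1→25 °C: -8.3432 kJ/s
Outlet flows (mol/s): A 3.6342, B 1.9058
Sensible, products 25→87.1 °C: 21.636 kJ/s
Q = ΔH = 75.04 kJ/s = 75.04 kW
Heat supplied = 270.14 MJ/h

Q_in = 270 MJ/h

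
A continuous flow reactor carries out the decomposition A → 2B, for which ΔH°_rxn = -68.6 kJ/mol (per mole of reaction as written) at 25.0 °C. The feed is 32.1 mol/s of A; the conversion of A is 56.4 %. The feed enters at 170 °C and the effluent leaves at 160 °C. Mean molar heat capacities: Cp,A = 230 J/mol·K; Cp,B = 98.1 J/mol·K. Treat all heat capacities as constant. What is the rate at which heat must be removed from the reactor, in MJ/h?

Q_out = 5030 MJ/h

Extent of reaction ξ = 0.564 × 32.1 = 18.104 mol/s
Reaction term: ξ·ΔH°_rxn = 18.104 × -68.6 = -1242 kJ/s
Sensible, feed 170→25 °C: -1070.5 kJ/s
Outlet flows (mol/s): A 13.996, B 36.209
Sensible, products 25→160 °C: 914.09 kJ/s
Q = ΔH = -1398.4 kJ/s = -1398.4 kW
Heat removed = 5034.2 MJ/h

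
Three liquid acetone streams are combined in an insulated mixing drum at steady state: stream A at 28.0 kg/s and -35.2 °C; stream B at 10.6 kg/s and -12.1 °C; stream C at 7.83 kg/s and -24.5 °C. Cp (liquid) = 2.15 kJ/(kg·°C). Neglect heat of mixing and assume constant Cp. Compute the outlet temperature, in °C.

No heat crosses the boundary, so H_out = H_in.
T_out = Σ ṁᵢCp,ᵢTᵢ / Σ ṁᵢCp,ᵢ
      = -2807.2 / 99.825 = -28.122 °C

T_out = -28.1 °C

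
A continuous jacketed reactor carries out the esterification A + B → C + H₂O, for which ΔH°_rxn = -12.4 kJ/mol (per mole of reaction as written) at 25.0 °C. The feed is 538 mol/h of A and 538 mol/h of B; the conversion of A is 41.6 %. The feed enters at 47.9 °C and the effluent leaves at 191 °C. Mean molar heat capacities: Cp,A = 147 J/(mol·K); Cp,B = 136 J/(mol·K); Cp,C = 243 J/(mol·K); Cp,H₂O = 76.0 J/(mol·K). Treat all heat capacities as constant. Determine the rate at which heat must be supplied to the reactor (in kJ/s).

Extent of reaction ξ = 0.416 × 538 = 223.81 mol/h
Reaction term: ξ·ΔH°_rxn = 223.81 × -12.4 = -2775.2 kJ/h
Sensible, feed 47.9→25 °C: -3486.6 kJ/h
Outlet flows (mol/h): A 314.19, B 314.19, C 223.81, H₂O 223.81
Sensible, products 25→191 °C: 26612 kJ/h
Q = ΔH = 20350 kJ/h = 5.6527 kW
Heat supplied = 5.6527 kJ/s

Q_in = 5.65 kJ/s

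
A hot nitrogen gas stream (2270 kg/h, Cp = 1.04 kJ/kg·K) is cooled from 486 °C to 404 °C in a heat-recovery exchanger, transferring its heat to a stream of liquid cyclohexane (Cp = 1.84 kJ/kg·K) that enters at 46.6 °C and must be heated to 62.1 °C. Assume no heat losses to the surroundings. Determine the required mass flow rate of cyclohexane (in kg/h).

Heat released by hot stream: Q = 2270 × 1.04 × (486 − 404) = 193590 kJ/h
Energy balance on cold side (adiabatic exchanger): Q = ṁ_c·Cp_c·(T_c,out − T_c,in)
ṁ_c = 193590 / [1.84 × (62.1 − 46.6)] = 6787.7 kg/h

ṁ_c = 6790 kg/h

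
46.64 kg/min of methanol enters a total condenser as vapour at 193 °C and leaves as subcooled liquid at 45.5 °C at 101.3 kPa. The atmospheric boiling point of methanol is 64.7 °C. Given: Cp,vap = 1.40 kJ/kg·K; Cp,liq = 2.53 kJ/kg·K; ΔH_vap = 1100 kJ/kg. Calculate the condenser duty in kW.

vapour 193→64.7 °C: -179.62 kJ/kg
condensation at 64.7 °C: -1100 kJ/kg
liquid 64.7→45.5 °C: -48.576 kJ/kg
Δh = -179.62 + -1100 + -48.576 = -1328.2 kJ/kg
Q = ṁ·Δh = 46.64 kg/min × -1328.2 kJ/kg = -61947 kJ/min
|Q| = 1032.5 kW

Q_c = 1030 kW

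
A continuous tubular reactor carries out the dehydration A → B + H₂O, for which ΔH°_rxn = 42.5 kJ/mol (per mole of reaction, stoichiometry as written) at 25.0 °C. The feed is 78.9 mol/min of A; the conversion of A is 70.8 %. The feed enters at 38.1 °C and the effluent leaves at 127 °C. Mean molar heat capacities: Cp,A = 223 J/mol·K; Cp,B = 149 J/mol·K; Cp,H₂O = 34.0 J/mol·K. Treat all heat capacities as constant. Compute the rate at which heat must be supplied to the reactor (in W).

Extent of reaction ξ = 0.708 × 78.9 = 55.861 mol/min
Reaction term: ξ·ΔH°_rxn = 55.861 × 42.5 = 2374.1 kJ/min
Sensible, feed 38.1→25 °C: -230.49 kJ/min
Outlet flows (mol/min): A 23.039, B 55.861, H₂O 55.861
Sensible, products 25→127 °C: 1566.7 kJ/min
Q = ΔH = 3710.4 kJ/min = 61.839 kW
Heat supplied = 61839 W

Q_in = 61800 W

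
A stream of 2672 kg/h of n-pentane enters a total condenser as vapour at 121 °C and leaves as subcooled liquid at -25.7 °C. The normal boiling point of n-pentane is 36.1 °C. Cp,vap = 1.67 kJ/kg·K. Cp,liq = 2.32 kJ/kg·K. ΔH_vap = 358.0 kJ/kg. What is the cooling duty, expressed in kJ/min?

vapour 121→36.1 °C: -141.78 kJ/kg
condensation at 36.1 °C: -358 kJ/kg
liquid 36.1→-25.7 °C: -143.38 kJ/kg
Δh = -141.78 + -358 + -143.38 = -643.16 kJ/kg
Q = ṁ·Δh = 2672 kg/h × -643.16 kJ/kg = -1.7185e+06 kJ/h
|Q| = 477.37 kW = 28642 kJ/min

Q_c = 28600 kJ/min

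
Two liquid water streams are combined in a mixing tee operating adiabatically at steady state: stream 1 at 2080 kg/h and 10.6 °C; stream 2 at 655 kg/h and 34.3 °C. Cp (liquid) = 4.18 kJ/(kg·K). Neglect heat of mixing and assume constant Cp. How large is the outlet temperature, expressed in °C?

T_out = 16.3 °C

Adiabatic, steady state ⇒ Σ ṁᵢCp,ᵢ(T_out − Tᵢ) = 0
Σ ṁᵢCp,ᵢTᵢ = 2080×4.18×10.6 + 655×4.18×34.3 = 186070
Σ ṁᵢCp,ᵢ = 2080×4.18 + 655×4.18 = 11432
T_out = 186070 / 11432 = 16.276 °C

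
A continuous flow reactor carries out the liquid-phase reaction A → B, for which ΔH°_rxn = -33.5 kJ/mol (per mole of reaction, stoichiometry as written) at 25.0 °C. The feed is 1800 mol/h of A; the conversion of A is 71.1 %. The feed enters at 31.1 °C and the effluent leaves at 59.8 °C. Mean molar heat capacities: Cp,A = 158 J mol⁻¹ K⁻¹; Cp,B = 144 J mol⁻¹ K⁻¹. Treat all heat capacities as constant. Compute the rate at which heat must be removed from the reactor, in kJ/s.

Extent of reaction ξ = 0.711 × 1800 = 1279.8 mol/h
Reaction term: ξ·ΔH°_rxn = 1279.8 × -33.5 = -42873 kJ/h
Sensible, feed 31.1→25 °C: -1734.8 kJ/h
Outlet flows (mol/h): A 520.2, B 1279.8
Sensible, products 25→59.8 °C: 9273.6 kJ/h
Q = ΔH = -35335 kJ/h = -9.8151 kW
Heat removed = 9.8151 kJ/s

Q_out = 9.82 kJ/s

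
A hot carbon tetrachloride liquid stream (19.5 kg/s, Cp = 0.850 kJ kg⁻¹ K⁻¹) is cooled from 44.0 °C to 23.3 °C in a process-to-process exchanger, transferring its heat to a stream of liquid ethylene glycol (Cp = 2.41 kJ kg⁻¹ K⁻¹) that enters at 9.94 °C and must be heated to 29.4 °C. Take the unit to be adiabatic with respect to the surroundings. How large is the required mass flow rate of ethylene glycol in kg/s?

ṁ_c = 7.32 kg/s

Heat released by hot stream: Q = 19.5 × 0.850 × (44.0 − 23.3) = 343.1 kJ/s
Energy balance on cold side (adiabatic exchanger): Q = ṁ_c·Cp_c·(T_c,out − T_c,in)
ṁ_c = 343.1 / [2.41 × (29.4 − 9.94)] = 7.3158 kg/s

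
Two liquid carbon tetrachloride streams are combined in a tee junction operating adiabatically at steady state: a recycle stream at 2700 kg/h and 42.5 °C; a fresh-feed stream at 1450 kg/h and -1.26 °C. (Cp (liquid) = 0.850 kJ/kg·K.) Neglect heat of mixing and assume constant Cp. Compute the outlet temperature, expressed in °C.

T_out = 27.2 °C

No heat crosses the boundary, so H_out = H_in.
T_out = Σ ṁᵢCp,ᵢTᵢ / Σ ṁᵢCp,ᵢ
      = 95985 / 3527.5 = 27.21 °C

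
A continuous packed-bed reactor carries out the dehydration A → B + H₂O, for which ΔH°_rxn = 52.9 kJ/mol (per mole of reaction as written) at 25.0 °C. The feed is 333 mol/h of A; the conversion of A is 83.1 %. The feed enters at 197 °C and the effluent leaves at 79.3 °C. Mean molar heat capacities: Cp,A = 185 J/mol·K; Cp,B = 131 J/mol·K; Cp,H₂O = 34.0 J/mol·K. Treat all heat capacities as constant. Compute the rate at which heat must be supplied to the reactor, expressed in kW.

Q_in = 1.97 kW

Extent of reaction ξ = 0.831 × 333 = 276.72 mol/h
Reaction term: ξ·ΔH°_rxn = 276.72 × 52.9 = 14639 kJ/h
Sensible, feed 197→25 °C: -10596 kJ/h
Outlet flows (mol/h): A 56.277, B 276.72, H₂O 276.72
Sensible, products 25→79.3 °C: 3044.6 kJ/h
Q = ΔH = 7087.2 kJ/h = 1.9687 kW
Heat supplied = 1.9687 kW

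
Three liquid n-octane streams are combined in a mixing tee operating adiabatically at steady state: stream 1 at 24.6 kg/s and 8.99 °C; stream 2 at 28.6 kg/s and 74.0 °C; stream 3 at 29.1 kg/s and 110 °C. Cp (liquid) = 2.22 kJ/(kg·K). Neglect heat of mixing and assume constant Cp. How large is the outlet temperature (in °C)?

Adiabatic, steady state ⇒ Σ ṁᵢCp,ᵢ(T_out − Tᵢ) = 0
Σ ṁᵢCp,ᵢTᵢ = 24.6×2.22×8.99 + 28.6×2.22×74.0 + 29.1×2.22×110 = 12296
Σ ṁᵢCp,ᵢ = 24.6×2.22 + 28.6×2.22 + 29.1×2.22 = 182.71
T_out = 12296 / 182.71 = 67.297 °C

T_out = 67.3 °C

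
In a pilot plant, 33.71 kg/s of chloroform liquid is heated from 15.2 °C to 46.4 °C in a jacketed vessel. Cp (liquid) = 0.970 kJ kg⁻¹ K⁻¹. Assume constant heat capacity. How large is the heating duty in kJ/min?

Q = ṁ·Cp·ΔT = 33.71 × 0.970 × (46.4 − 15.2) = 1020.2 kJ/s
Heating duty = 61212 kJ/min

Q = 61200 kJ/min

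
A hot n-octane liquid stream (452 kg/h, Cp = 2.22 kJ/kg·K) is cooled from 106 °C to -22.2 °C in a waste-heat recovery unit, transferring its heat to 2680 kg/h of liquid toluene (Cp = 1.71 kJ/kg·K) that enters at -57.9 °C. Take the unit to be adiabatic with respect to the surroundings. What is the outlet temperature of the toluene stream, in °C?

T_c,out = -29.8 °C

Heat released by hot stream: Q = 452 × 2.22 × (106 − -22.2) = 128640 kJ/h
Energy balance on cold side (adiabatic exchanger): Q = ṁ_c·Cp_c·(T_c,out − T_c,in)
T_c,out = -57.9 + 128640/(2680 × 1.71) = -29.83 °C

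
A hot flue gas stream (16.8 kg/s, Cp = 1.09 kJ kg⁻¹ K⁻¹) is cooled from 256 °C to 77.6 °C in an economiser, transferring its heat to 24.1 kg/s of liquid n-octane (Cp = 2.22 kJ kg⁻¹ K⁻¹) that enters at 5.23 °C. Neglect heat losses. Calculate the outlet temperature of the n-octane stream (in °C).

Heat released by hot stream: Q = 16.8 × 1.09 × (256 − 77.6) = 3266.9 kJ/s
Energy balance on cold side (adiabatic exchanger): Q = ṁ_c·Cp_c·(T_c,out − T_c,in)
T_c,out = 5.23 + 3266.9/(24.1 × 2.22) = 66.291 °C

T_c,out = 66.3 °C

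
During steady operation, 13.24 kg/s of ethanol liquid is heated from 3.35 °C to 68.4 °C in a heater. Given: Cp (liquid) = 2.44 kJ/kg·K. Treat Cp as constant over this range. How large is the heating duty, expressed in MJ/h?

Q = 7570 MJ/h

Q = ṁ·Cp·ΔT = 13.24 × 2.44 × (68.4 − 3.35) = 2101.5 kJ/s
Heating duty = 7565.3 MJ/h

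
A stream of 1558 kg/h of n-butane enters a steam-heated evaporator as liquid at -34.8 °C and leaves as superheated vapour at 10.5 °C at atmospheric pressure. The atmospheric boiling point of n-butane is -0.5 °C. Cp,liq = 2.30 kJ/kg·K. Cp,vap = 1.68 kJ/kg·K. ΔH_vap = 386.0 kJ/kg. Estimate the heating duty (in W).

Q = 209000 W

liquid -34.8→-0.5 °C: 78.89 kJ/kg
vaporisation at -0.5 °C: 386 kJ/kg
vapour -0.5→10.5 °C: 18.48 kJ/kg
Δh = 78.89 + 386 + 18.48 = 483.37 kJ/kg
Q = ṁ·Δh = 1558 kg/h × 483.37 kJ/kg = 753090 kJ/h
|Q| = 209.19 kW = 209190 W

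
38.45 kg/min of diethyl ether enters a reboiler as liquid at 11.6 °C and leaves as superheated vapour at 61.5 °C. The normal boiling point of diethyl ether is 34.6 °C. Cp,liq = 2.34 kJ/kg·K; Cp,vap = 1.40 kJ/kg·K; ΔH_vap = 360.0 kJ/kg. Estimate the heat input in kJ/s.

liquid 11.6→34.6 °C: 53.82 kJ/kg
vaporisation at 34.6 °C: 360 kJ/kg
vapour 34.6→61.5 °C: 37.66 kJ/kg
Δh = 53.82 + 360 + 37.66 = 451.48 kJ/kg
Q = ṁ·Δh = 38.45 kg/min × 451.48 kJ/kg = 17359 kJ/min
|Q| = 289.32 kW

Q = 289 kJ/s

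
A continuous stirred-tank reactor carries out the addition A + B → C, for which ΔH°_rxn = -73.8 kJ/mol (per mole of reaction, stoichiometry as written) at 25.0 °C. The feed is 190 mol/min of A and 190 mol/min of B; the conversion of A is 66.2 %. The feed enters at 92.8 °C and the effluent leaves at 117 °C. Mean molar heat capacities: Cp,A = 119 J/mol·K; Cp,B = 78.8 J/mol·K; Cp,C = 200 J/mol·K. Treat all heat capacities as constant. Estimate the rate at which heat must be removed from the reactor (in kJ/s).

Extent of reaction ξ = 0.662 × 190 = 125.78 mol/min
Reaction term: ξ·ΔH°_rxn = 125.78 × -73.8 = -9282.6 kJ/min
Sensible, feed 92.8→25 °C: -2548.1 kJ/min
Outlet flows (mol/min): A 64.22, B 64.22, C 125.78
Sensible, products 25→117 °C: 3483 kJ/min
Q = ΔH = -8347.6 kJ/min = -139.13 kW
Heat removed = 139.13 kJ/s

Q_out = 139 kJ/s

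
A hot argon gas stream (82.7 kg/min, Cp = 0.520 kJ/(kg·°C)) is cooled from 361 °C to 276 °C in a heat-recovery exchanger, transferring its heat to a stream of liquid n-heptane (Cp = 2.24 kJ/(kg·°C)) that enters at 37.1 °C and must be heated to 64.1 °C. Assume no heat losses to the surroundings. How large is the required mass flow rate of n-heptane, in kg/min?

ṁ_c = 60.4 kg/min

Heat released by hot stream: Q = 82.7 × 0.520 × (361 − 276) = 3655.3 kJ/min
Energy balance on cold side (adiabatic exchanger): Q = ṁ_c·Cp_c·(T_c,out − T_c,in)
ṁ_c = 3655.3 / [2.24 × (64.1 − 37.1)] = 60.439 kg/min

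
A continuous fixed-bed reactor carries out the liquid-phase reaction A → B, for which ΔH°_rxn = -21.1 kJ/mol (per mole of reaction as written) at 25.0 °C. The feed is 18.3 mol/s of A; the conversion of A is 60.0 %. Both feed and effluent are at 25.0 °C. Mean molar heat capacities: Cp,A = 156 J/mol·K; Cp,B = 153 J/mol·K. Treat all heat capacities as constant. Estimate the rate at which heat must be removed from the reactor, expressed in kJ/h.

Q_out = 834000 kJ/h

Extent of reaction ξ = 0.600 × 18.3 = 10.98 mol/s
Reaction term: ξ·ΔH°_rxn = 10.98 × -21.1 = -231.68 kJ/s
Q = ΔH = -231.68 kJ/s = -231.68 kW
Heat removed = 834040 kJ/h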